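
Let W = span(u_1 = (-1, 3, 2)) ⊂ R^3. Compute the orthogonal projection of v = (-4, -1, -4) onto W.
proj_W(v) = (1/2, -3/2, -1)

Set up U = [u_1 | ... | u_1] ∈ R^(3×1). The projector onto W = col(U) is P = U (U^T U)^(-1) U^T.
Compute U^T U =
  [14],
and U^T v = (-7).
Solve U^T U · c = U^T v for the coefficients: c = (-1/2). The projection is proj_W(v) = U c.
Check: (v - proj_W(v)) · u_1 = 0  (should be 0).
Result: proj_W(v) = (1/2, -3/2, -1).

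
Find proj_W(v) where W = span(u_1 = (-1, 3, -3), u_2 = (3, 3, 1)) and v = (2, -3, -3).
proj_W(v) = (-19/22, -12/11, -3/22)

Set up U = [u_1 | ... | u_2] ∈ R^(3×2). The projector onto W = col(U) is P = U (U^T U)^(-1) U^T.
Compute U^T U =
  [19, 3]
  [3, 19],
and U^T v = (-2, -6).
Solve U^T U · c = U^T v for the coefficients: c = (-5/88, -27/88). The projection is proj_W(v) = U c.
Check: (v - proj_W(v)) · u_1 = 0  (should be 0).
Check: (v - proj_W(v)) · u_2 = 0  (should be 0).
Result: proj_W(v) = (-19/22, -12/11, -3/22).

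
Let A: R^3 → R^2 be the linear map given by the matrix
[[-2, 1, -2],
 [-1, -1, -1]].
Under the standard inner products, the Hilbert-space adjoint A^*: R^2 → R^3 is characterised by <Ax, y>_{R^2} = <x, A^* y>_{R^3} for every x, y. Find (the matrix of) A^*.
A^* = A^T =
[[-2, -1],
 [1, -1],
 [-2, -1]]

For real matrices with standard dot products, the defining identity <Ax, y> = <x, A^* y> gives (Ax)^T y = x^T (A^*) y, i.e. x^T A^T y = x^T (A^*) y. Since this holds for all x, y, we must have A^* = A^T. Therefore
A^* =
[[-2, -1],
 [1, -1],
 [-2, -1]].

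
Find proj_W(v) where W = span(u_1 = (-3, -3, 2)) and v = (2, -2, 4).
proj_W(v) = (-12/11, -12/11, 8/11)

Set up U = [u_1 | ... | u_1] ∈ R^(3×1). The projector onto W = col(U) is P = U (U^T U)^(-1) U^T.
Compute U^T U =
  [22],
and U^T v = (8).
Solve U^T U · c = U^T v for the coefficients: c = (4/11). The projection is proj_W(v) = U c.
Check: (v - proj_W(v)) · u_1 = 0  (should be 0).
Result: proj_W(v) = (-12/11, -12/11, 8/11).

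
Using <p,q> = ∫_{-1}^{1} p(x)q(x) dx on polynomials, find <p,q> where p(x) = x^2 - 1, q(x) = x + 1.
<p,q> = -4/3

Expand the product: p(x)·q(x) = x^3 + x^2 - x - 1.
∫_{-1}^{1} of each monomial x^k gives [2/(k+1) if k even, 0 if k odd]. Integrating term-by-term (or equivalently evaluating the antiderivative F(x) = x^4/4 + x^3/3 - x^2/2 - x at the endpoints):
  F(1) − F(−1) = -11/12 − (5/12) = -4/3.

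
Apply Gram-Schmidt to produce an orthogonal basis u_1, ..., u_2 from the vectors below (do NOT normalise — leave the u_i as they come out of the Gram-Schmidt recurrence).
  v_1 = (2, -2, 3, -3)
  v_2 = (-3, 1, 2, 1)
Orthogonal basis:
  u_1 = (2, -2, 3, -3)
  u_2 = (-34/13, 8/13, 67/26, 11/26)

Apply the Gram-Schmidt recurrence
  u_1 = v_1
  u_i = v_i − Σ_{j<i} ((v_i · u_j) / (u_j · u_j)) · u_j.

Step by step this gives:
  u_1 = (2, -2, 3, -3)
  u_2 = (-34/13, 8/13, 67/26, 11/26)

Orthogonality check:
  u_2 · u_1 = 0 (should be 0)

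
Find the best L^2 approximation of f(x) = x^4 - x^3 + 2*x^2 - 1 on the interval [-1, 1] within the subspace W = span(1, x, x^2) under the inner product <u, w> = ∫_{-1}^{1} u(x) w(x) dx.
g(x) = 20*x^2/7 - 3*x/5 - 38/35

The best approximation g ∈ W is the orthogonal projection of f onto W. Writing g = a_0 + a_1 x + a_2 x^2, the coefficients solve the normal equations G · a = b where
  G_{ij} = <φ_i, φ_j> and b_i = <f, φ_i>, with φ_0 = 1, φ_1 = x, φ_2 = x^2.
G =
  [2, 0, 2/3]
  [0, 2/3, 0]
  [2/3, 0, 2/5],
b = (-4/15, -2/5, 44/105).
Solving gives a_0 = -38/35, a_1 = -3/5, a_2 = 20/7, so
  g(x) = 20*x^2/7 - 3*x/5 - 38/35.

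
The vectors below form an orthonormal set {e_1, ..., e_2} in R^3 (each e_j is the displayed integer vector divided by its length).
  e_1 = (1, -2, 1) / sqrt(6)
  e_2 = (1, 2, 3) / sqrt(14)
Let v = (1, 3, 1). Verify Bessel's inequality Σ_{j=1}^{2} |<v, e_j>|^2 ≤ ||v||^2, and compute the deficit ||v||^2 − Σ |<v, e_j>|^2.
Σ |<v, e_j>|^2 = 206/21; ||v||^2 = 11; deficit = 25/21

Write each e_j = u_j / sqrt(<u_j, u_j>) where u_j is the displayed integer vector. Then <v, e_j> = <v, u_j> / sqrt(<u_j, u_j>), so |<v, e_j>|^2 = <v, u_j>^2 / <u_j, u_j>.
Coefficients: <v, e_1> = -4/sqrt(6), <v, e_2> = 10/sqrt(14).
Square and sum: Σ |<v, e_j>|^2 = 206/21.
Compute ||v||^2 = v·v = 11.
Deficit = 11 − 206/21 = 25/21 ≥ 0, confirming Bessel's inequality. (The deficit equals ||v − Σ <v,e_j> e_j||^2, the squared distance from v to span{e_j}.)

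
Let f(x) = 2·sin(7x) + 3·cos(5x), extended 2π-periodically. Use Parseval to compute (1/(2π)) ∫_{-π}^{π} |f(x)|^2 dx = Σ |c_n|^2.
Σ |c_n|^2 = 13/2

Expand |f|^2 and use orthogonality of {sin(nx), cos(mx)} on [-π, π]:
  ∫_{-π}^{π} sin(nx)^2 dx = π, ∫ cos(mx)^2 dx = π, and cross terms integrate to 0.
So ∫_{-π}^{π} f(x)^2 dx = 2^2 · π + 3^2 · π = (4 + 9)π.
Divide by 2π: (4 + 9)/2 = 13/2.
By Parseval, this equals Σ |c_n|^2.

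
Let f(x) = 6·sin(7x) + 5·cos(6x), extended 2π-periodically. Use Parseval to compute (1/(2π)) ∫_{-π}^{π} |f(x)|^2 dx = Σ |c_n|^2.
Σ |c_n|^2 = 61/2

Expand |f|^2 and use orthogonality of {sin(nx), cos(mx)} on [-π, π]:
  ∫_{-π}^{π} sin(nx)^2 dx = π, ∫ cos(mx)^2 dx = π, and cross terms integrate to 0.
So ∫_{-π}^{π} f(x)^2 dx = 6^2 · π + 5^2 · π = (36 + 25)π.
Divide by 2π: (36 + 25)/2 = 61/2.
By Parseval, this equals Σ |c_n|^2.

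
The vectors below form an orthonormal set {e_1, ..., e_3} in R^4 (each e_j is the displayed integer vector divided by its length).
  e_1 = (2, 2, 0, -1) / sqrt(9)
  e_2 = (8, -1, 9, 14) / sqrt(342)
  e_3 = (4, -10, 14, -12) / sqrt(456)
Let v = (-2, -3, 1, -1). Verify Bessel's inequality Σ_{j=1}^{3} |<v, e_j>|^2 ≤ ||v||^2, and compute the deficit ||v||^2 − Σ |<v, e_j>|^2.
Σ |<v, e_j>|^2 = 15; ||v||^2 = 15; deficit = 0

Write each e_j = u_j / sqrt(<u_j, u_j>) where u_j is the displayed integer vector. Then <v, e_j> = <v, u_j> / sqrt(<u_j, u_j>), so |<v, e_j>|^2 = <v, u_j>^2 / <u_j, u_j>.
Coefficients: <v, e_1> = -9/sqrt(9), <v, e_2> = -18/sqrt(342), <v, e_3> = 48/sqrt(456).
Square and sum: Σ |<v, e_j>|^2 = 15.
Compute ||v||^2 = v·v = 15.
Deficit = 15 − 15 = 0 ≥ 0, confirming Bessel's inequality. (The deficit equals ||v − Σ <v,e_j> e_j||^2, the squared distance from v to span{e_j}.)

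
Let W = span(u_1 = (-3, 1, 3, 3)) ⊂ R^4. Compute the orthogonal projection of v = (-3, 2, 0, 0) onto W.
proj_W(v) = (-33/28, 11/28, 33/28, 33/28)

Set up U = [u_1 | ... | u_1] ∈ R^(4×1). The projector onto W = col(U) is P = U (U^T U)^(-1) U^T.
Compute U^T U =
  [28],
and U^T v = (11).
Solve U^T U · c = U^T v for the coefficients: c = (11/28). The projection is proj_W(v) = U c.
Check: (v - proj_W(v)) · u_1 = 0  (should be 0).
Result: proj_W(v) = (-33/28, 11/28, 33/28, 33/28).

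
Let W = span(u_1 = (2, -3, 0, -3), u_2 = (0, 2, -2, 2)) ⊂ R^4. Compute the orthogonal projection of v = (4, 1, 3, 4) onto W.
proj_W(v) = (-3/5, 29/30, -1/15, 29/30)

Set up U = [u_1 | ... | u_2] ∈ R^(4×2). The projector onto W = col(U) is P = U (U^T U)^(-1) U^T.
Compute U^T U =
  [22, -12]
  [-12, 12],
and U^T v = (-7, 4).
Solve U^T U · c = U^T v for the coefficients: c = (-3/10, 1/30). The projection is proj_W(v) = U c.
Check: (v - proj_W(v)) · u_1 = 0  (should be 0).
Check: (v - proj_W(v)) · u_2 = 0  (should be 0).
Result: proj_W(v) = (-3/5, 29/30, -1/15, 29/30).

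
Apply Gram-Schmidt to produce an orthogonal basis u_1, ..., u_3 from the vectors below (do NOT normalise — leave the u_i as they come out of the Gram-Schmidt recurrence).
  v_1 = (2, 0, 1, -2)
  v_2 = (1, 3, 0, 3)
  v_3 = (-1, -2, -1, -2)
Orthogonal basis:
  u_1 = (2, 0, 1, -2)
  u_2 = (17/9, 3, 4/9, 19/9)
  u_3 = (24/155, 29/155, -122/155, -37/155)

Apply the Gram-Schmidt recurrence
  u_1 = v_1
  u_i = v_i − Σ_{j<i} ((v_i · u_j) / (u_j · u_j)) · u_j.

Step by step this gives:
  u_1 = (2, 0, 1, -2)
  u_2 = (17/9, 3, 4/9, 19/9)
  u_3 = (24/155, 29/155, -122/155, -37/155)

Orthogonality check:
  u_2 · u_1 = 0 (should be 0)
  u_3 · u_1 = 0 (should be 0)
  u_3 · u_2 = 0 (should be 0)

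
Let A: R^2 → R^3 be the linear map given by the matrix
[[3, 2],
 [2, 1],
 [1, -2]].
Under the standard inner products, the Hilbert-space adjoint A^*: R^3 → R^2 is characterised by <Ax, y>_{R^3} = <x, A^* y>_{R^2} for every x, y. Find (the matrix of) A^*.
A^* = A^T =
[[3, 2, 1],
 [2, 1, -2]]

For real matrices with standard dot products, the defining identity <Ax, y> = <x, A^* y> gives (Ax)^T y = x^T (A^*) y, i.e. x^T A^T y = x^T (A^*) y. Since this holds for all x, y, we must have A^* = A^T. Therefore
A^* =
[[3, 2, 1],
 [2, 1, -2]].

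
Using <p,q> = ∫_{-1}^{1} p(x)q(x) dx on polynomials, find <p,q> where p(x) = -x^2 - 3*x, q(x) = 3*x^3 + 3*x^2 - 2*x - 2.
<p,q> = 8/15

Expand the product: p(x)·q(x) = -3*x^5 - 12*x^4 - 7*x^3 + 8*x^2 + 6*x.
∫_{-1}^{1} of each monomial x^k gives [2/(k+1) if k even, 0 if k odd]. Integrating term-by-term (or equivalently evaluating the antiderivative F(x) = -x^6/2 - 12*x^5/5 - 7*x^4/4 + 8*x^3/3 + 3*x^2 at the endpoints):
  F(1) − F(−1) = 61/60 − (29/60) = 8/15.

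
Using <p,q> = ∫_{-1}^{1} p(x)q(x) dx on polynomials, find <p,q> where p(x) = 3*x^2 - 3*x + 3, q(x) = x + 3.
<p,q> = 22

Expand the product: p(x)·q(x) = 3*x^3 + 6*x^2 - 6*x + 9.
∫_{-1}^{1} of each monomial x^k gives [2/(k+1) if k even, 0 if k odd]. Integrating term-by-term (or equivalently evaluating the antiderivative F(x) = 3*x^4/4 + 2*x^3 - 3*x^2 + 9*x at the endpoints):
  F(1) − F(−1) = 35/4 − (-53/4) = 22.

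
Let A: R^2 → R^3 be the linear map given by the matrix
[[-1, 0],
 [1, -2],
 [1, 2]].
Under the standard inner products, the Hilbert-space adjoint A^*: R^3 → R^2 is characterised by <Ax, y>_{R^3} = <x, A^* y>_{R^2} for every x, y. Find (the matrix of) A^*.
A^* = A^T =
[[-1, 1, 1],
 [0, -2, 2]]

For real matrices with standard dot products, the defining identity <Ax, y> = <x, A^* y> gives (Ax)^T y = x^T (A^*) y, i.e. x^T A^T y = x^T (A^*) y. Since this holds for all x, y, we must have A^* = A^T. Therefore
A^* =
[[-1, 1, 1],
 [0, -2, 2]].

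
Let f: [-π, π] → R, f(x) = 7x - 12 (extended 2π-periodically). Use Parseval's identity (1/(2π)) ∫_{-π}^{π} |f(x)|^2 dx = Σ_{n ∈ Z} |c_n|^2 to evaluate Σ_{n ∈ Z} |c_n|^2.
Σ |c_n|^2 = 49π^2/3 + 144

Expand and integrate term by term over [-π, π]:
  ∫ (7x)^2 dx = 49·(2π^3/3); ∫ 2·7·(-12)·x dx = 0 (odd integrand); ∫ (-12)^2 dx = 144·2π.
So (1/(2π)) ∫_{-π}^{π} (7x - 12)^2 dx = 49π^2/3 + 144 = 49π^2/3 + 144.
Parseval ⇒ Σ |c_n|^2 = 49π^2/3 + 144.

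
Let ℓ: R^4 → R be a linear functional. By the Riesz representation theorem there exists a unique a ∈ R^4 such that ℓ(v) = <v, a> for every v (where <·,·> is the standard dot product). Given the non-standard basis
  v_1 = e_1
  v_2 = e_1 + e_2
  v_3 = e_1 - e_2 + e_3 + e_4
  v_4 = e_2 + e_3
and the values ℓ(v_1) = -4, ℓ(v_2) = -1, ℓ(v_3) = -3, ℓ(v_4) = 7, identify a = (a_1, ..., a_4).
a = (-4, 3, 4, 0)

Write a = (a_1, ..., a_4) in the standard basis. For each basis vector v_i, ℓ(v_i) = <v_i, a> is a linear equation in the a_j's. Collect the n equations into a matrix system V a = ℓ, where row i of V is v_i (expressed in the standard basis). Since V is invertible (lower-triangular with 1s on the diagonal, up to permutation), solve by back-substitution:
  V =
[[1, 0, 0, 0],
 [1, 1, 0, 0],
 [1, -1, 1, 1],
 [0, 1, 1, 0]]
  V a = (-4, -1, -3, 7)
Solving gives a = (-4, 3, 4, 0).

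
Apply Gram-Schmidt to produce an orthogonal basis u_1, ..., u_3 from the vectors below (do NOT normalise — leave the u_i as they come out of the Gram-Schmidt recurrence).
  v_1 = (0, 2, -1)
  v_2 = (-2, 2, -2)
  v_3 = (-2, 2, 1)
Orthogonal basis:
  u_1 = (0, 2, -1)
  u_2 = (-2, -2/5, -4/5)
  u_3 = (-1, 1, 2)

Apply the Gram-Schmidt recurrence
  u_1 = v_1
  u_i = v_i − Σ_{j<i} ((v_i · u_j) / (u_j · u_j)) · u_j.

Step by step this gives:
  u_1 = (0, 2, -1)
  u_2 = (-2, -2/5, -4/5)
  u_3 = (-1, 1, 2)

Orthogonality check:
  u_2 · u_1 = 0 (should be 0)
  u_3 · u_1 = 0 (should be 0)
  u_3 · u_2 = 0 (should be 0)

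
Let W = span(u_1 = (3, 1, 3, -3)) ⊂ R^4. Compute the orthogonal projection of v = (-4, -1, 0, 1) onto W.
proj_W(v) = (-12/7, -4/7, -12/7, 12/7)

Set up U = [u_1 | ... | u_1] ∈ R^(4×1). The projector onto W = col(U) is P = U (U^T U)^(-1) U^T.
Compute U^T U =
  [28],
and U^T v = (-16).
Solve U^T U · c = U^T v for the coefficients: c = (-4/7). The projection is proj_W(v) = U c.
Check: (v - proj_W(v)) · u_1 = 0  (should be 0).
Result: proj_W(v) = (-12/7, -4/7, -12/7, 12/7).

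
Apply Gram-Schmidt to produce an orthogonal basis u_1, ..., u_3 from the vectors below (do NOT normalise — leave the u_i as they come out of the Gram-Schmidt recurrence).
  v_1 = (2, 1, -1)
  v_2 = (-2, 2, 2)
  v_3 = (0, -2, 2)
Orthogonal basis:
  u_1 = (2, 1, -1)
  u_2 = (-2/3, 8/3, 4/3)
  u_3 = (8/7, -4/7, 12/7)

Apply the Gram-Schmidt recurrence
  u_1 = v_1
  u_i = v_i − Σ_{j<i} ((v_i · u_j) / (u_j · u_j)) · u_j.

Step by step this gives:
  u_1 = (2, 1, -1)
  u_2 = (-2/3, 8/3, 4/3)
  u_3 = (8/7, -4/7, 12/7)

Orthogonality check:
  u_2 · u_1 = 0 (should be 0)
  u_3 · u_1 = 0 (should be 0)
  u_3 · u_2 = 0 (should be 0)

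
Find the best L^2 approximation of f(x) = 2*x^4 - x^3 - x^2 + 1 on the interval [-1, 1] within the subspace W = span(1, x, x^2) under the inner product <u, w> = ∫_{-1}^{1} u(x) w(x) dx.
g(x) = 5*x^2/7 - 3*x/5 + 29/35

The best approximation g ∈ W is the orthogonal projection of f onto W. Writing g = a_0 + a_1 x + a_2 x^2, the coefficients solve the normal equations G · a = b where
  G_{ij} = <φ_i, φ_j> and b_i = <f, φ_i>, with φ_0 = 1, φ_1 = x, φ_2 = x^2.
G =
  [2, 0, 2/3]
  [0, 2/3, 0]
  [2/3, 0, 2/5],
b = (32/15, -2/5, 88/105).
Solving gives a_0 = 29/35, a_1 = -3/5, a_2 = 5/7, so
  g(x) = 5*x^2/7 - 3*x/5 + 29/35.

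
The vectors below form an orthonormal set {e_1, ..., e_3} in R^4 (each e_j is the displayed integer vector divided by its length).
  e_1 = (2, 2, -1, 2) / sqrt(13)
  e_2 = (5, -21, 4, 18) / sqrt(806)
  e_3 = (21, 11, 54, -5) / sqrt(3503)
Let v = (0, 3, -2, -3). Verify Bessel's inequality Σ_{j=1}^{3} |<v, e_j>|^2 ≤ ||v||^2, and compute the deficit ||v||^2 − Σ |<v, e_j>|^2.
Σ |<v, e_j>|^2 = 4683/226; ||v||^2 = 22; deficit = 289/226

Write each e_j = u_j / sqrt(<u_j, u_j>) where u_j is the displayed integer vector. Then <v, e_j> = <v, u_j> / sqrt(<u_j, u_j>), so |<v, e_j>|^2 = <v, u_j>^2 / <u_j, u_j>.
Coefficients: <v, e_1> = 2/sqrt(13), <v, e_2> = -125/sqrt(806), <v, e_3> = -60/sqrt(3503).
Square and sum: Σ |<v, e_j>|^2 = 4683/226.
Compute ||v||^2 = v·v = 22.
Deficit = 22 − 4683/226 = 289/226 ≥ 0, confirming Bessel's inequality. (The deficit equals ||v − Σ <v,e_j> e_j||^2, the squared distance from v to span{e_j}.)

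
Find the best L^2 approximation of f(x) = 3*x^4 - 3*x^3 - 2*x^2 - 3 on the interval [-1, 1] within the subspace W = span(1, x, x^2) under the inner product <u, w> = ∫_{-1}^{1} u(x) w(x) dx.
g(x) = 4*x^2/7 - 9*x/5 - 114/35

The best approximation g ∈ W is the orthogonal projection of f onto W. Writing g = a_0 + a_1 x + a_2 x^2, the coefficients solve the normal equations G · a = b where
  G_{ij} = <φ_i, φ_j> and b_i = <f, φ_i>, with φ_0 = 1, φ_1 = x, φ_2 = x^2.
G =
  [2, 0, 2/3]
  [0, 2/3, 0]
  [2/3, 0, 2/5],
b = (-92/15, -6/5, -68/35).
Solving gives a_0 = -114/35, a_1 = -9/5, a_2 = 4/7, so
  g(x) = 4*x^2/7 - 9*x/5 - 114/35.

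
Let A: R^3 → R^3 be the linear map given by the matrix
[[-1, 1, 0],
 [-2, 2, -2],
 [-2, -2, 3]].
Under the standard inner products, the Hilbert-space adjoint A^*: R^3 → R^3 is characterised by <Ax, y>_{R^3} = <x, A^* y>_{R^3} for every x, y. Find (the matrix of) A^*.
A^* = A^T =
[[-1, -2, -2],
 [1, 2, -2],
 [0, -2, 3]]

For real matrices with standard dot products, the defining identity <Ax, y> = <x, A^* y> gives (Ax)^T y = x^T (A^*) y, i.e. x^T A^T y = x^T (A^*) y. Since this holds for all x, y, we must have A^* = A^T. Therefore
A^* =
[[-1, -2, -2],
 [1, 2, -2],
 [0, -2, 3]].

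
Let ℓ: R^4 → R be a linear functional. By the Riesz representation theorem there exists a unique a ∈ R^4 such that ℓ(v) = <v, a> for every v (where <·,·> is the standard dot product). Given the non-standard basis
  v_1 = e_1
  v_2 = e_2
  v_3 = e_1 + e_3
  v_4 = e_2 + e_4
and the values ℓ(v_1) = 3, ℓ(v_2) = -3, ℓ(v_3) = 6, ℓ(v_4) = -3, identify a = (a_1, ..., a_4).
a = (3, -3, 3, 0)

Write a = (a_1, ..., a_4) in the standard basis. For each basis vector v_i, ℓ(v_i) = <v_i, a> is a linear equation in the a_j's. Collect the n equations into a matrix system V a = ℓ, where row i of V is v_i (expressed in the standard basis). Since V is invertible (lower-triangular with 1s on the diagonal, up to permutation), solve by back-substitution:
  V =
[[1, 0, 0, 0],
 [0, 1, 0, 0],
 [1, 0, 1, 0],
 [0, 1, 0, 1]]
  V a = (3, -3, 6, -3)
Solving gives a = (3, -3, 3, 0).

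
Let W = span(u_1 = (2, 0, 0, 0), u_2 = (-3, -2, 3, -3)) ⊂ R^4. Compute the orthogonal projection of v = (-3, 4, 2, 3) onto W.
proj_W(v) = (-3, 1, -3/2, 3/2)

Set up U = [u_1 | ... | u_2] ∈ R^(4×2). The projector onto W = col(U) is P = U (U^T U)^(-1) U^T.
Compute U^T U =
  [4, -6]
  [-6, 31],
and U^T v = (-6, -2).
Solve U^T U · c = U^T v for the coefficients: c = (-9/4, -1/2). The projection is proj_W(v) = U c.
Check: (v - proj_W(v)) · u_1 = 0  (should be 0).
Check: (v - proj_W(v)) · u_2 = 0  (should be 0).
Result: proj_W(v) = (-3, 1, -3/2, 3/2).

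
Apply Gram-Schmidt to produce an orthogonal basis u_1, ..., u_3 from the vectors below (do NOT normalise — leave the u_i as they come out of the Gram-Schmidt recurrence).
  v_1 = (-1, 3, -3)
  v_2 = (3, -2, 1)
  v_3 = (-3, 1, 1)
Orthogonal basis:
  u_1 = (-1, 3, -3)
  u_2 = (45/19, -2/19, -17/19)
  u_3 = (9/61, 24/61, 21/61)

Apply the Gram-Schmidt recurrence
  u_1 = v_1
  u_i = v_i − Σ_{j<i} ((v_i · u_j) / (u_j · u_j)) · u_j.

Step by step this gives:
  u_1 = (-1, 3, -3)
  u_2 = (45/19, -2/19, -17/19)
  u_3 = (9/61, 24/61, 21/61)

Orthogonality check:
  u_2 · u_1 = 0 (should be 0)
  u_3 · u_1 = 0 (should be 0)
  u_3 · u_2 = 0 (should be 0)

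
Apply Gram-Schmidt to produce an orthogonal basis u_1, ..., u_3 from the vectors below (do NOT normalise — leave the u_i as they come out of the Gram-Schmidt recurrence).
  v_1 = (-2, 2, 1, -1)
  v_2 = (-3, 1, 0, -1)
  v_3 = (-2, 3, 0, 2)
Orthogonal basis:
  u_1 = (-2, 2, 1, -1)
  u_2 = (-6/5, -4/5, -9/10, -1/10)
  u_3 = (-14/29, 39/29, -25/29, 81/29)

Apply the Gram-Schmidt recurrence
  u_1 = v_1
  u_i = v_i − Σ_{j<i} ((v_i · u_j) / (u_j · u_j)) · u_j.

Step by step this gives:
  u_1 = (-2, 2, 1, -1)
  u_2 = (-6/5, -4/5, -9/10, -1/10)
  u_3 = (-14/29, 39/29, -25/29, 81/29)

Orthogonality check:
  u_2 · u_1 = 0 (should be 0)
  u_3 · u_1 = 0 (should be 0)
  u_3 · u_2 = 0 (should be 0)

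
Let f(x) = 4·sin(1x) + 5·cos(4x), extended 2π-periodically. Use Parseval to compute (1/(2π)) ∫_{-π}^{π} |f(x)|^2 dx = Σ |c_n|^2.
Σ |c_n|^2 = 41/2

Expand |f|^2 and use orthogonality of {sin(nx), cos(mx)} on [-π, π]:
  ∫_{-π}^{π} sin(nx)^2 dx = π, ∫ cos(mx)^2 dx = π, and cross terms integrate to 0.
So ∫_{-π}^{π} f(x)^2 dx = 4^2 · π + 5^2 · π = (16 + 25)π.
Divide by 2π: (16 + 25)/2 = 41/2.
By Parseval, this equals Σ |c_n|^2.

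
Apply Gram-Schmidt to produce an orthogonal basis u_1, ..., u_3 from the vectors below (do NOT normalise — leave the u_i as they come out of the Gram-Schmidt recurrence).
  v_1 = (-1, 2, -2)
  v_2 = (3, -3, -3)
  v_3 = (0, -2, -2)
Orthogonal basis:
  u_1 = (-1, 2, -2)
  u_2 = (8/3, -7/3, -11/3)
  u_3 = (-16/13, -12/13, -4/13)

Apply the Gram-Schmidt recurrence
  u_1 = v_1
  u_i = v_i − Σ_{j<i} ((v_i · u_j) / (u_j · u_j)) · u_j.

Step by step this gives:
  u_1 = (-1, 2, -2)
  u_2 = (8/3, -7/3, -11/3)
  u_3 = (-16/13, -12/13, -4/13)

Orthogonality check:
  u_2 · u_1 = 0 (should be 0)
  u_3 · u_1 = 0 (should be 0)
  u_3 · u_2 = 0 (should be 0)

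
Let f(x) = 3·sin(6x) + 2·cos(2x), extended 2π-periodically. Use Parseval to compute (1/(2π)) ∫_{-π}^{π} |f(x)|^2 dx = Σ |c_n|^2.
Σ |c_n|^2 = 13/2

Expand |f|^2 and use orthogonality of {sin(nx), cos(mx)} on [-π, π]:
  ∫_{-π}^{π} sin(nx)^2 dx = π, ∫ cos(mx)^2 dx = π, and cross terms integrate to 0.
So ∫_{-π}^{π} f(x)^2 dx = 3^2 · π + 2^2 · π = (9 + 4)π.
Divide by 2π: (9 + 4)/2 = 13/2.
By Parseval, this equals Σ |c_n|^2.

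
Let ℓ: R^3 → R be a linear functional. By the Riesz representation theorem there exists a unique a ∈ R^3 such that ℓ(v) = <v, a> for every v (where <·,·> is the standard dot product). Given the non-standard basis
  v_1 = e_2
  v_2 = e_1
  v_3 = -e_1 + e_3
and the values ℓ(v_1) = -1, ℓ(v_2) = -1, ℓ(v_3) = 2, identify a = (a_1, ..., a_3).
a = (-1, -1, 1)

Write a = (a_1, ..., a_3) in the standard basis. For each basis vector v_i, ℓ(v_i) = <v_i, a> is a linear equation in the a_j's. Collect the n equations into a matrix system V a = ℓ, where row i of V is v_i (expressed in the standard basis). Since V is invertible (lower-triangular with 1s on the diagonal, up to permutation), solve by back-substitution:
  V =
[[0, 1, 0],
 [1, 0, 0],
 [-1, 0, 1]]
  V a = (-1, -1, 2)
Solving gives a = (-1, -1, 1).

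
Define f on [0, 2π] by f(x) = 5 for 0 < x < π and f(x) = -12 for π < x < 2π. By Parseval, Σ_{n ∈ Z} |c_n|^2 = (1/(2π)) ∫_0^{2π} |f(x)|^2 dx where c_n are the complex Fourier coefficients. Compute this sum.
Σ |c_n|^2 = 169/2

Parseval equates the L^2 energy of f (normalised by 1/(2π)) with the ℓ^2 sum of its Fourier coefficients: (1/(2π)) ∫_0^{2π} |f|^2 = Σ |c_n|^2.
Compute the left side: (1/(2π)) [∫_0^π 5^2 dx + ∫_π^{2π} (-12)^2 dx] = (1/(2π)) · (25π + 144π) = (25 + 144)/2 = 169/2.
So Σ_{n ∈ Z} |c_n|^2 = 169/2.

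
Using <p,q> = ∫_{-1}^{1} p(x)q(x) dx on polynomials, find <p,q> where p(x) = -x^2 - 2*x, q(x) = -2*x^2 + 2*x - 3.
<p,q> = 2/15

Expand the product: p(x)·q(x) = 2*x^4 + 2*x^3 - x^2 + 6*x.
∫_{-1}^{1} of each monomial x^k gives [2/(k+1) if k even, 0 if k odd]. Integrating term-by-term (or equivalently evaluating the antiderivative F(x) = 2*x^5/5 + x^4/2 - x^3/3 + 3*x^2 at the endpoints):
  F(1) − F(−1) = 107/30 − (103/30) = 2/15.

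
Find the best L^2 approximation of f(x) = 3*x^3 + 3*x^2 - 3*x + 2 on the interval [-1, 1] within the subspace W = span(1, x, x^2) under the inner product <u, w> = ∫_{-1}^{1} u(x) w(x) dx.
g(x) = 3*x^2 - 6*x/5 + 2

The best approximation g ∈ W is the orthogonal projection of f onto W. Writing g = a_0 + a_1 x + a_2 x^2, the coefficients solve the normal equations G · a = b where
  G_{ij} = <φ_i, φ_j> and b_i = <f, φ_i>, with φ_0 = 1, φ_1 = x, φ_2 = x^2.
G =
  [2, 0, 2/3]
  [0, 2/3, 0]
  [2/3, 0, 2/5],
b = (6, -4/5, 38/15).
Solving gives a_0 = 2, a_1 = -6/5, a_2 = 3, so
  g(x) = 3*x^2 - 6*x/5 + 2.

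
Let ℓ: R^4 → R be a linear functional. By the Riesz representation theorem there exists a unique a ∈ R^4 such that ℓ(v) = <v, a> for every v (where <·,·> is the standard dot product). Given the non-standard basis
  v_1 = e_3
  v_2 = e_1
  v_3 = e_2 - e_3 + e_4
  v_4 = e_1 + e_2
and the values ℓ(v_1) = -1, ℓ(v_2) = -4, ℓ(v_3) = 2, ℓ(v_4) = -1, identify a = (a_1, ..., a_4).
a = (-4, 3, -1, -2)

Write a = (a_1, ..., a_4) in the standard basis. For each basis vector v_i, ℓ(v_i) = <v_i, a> is a linear equation in the a_j's. Collect the n equations into a matrix system V a = ℓ, where row i of V is v_i (expressed in the standard basis). Since V is invertible (lower-triangular with 1s on the diagonal, up to permutation), solve by back-substitution:
  V =
[[0, 0, 1, 0],
 [1, 0, 0, 0],
 [0, 1, -1, 1],
 [1, 1, 0, 0]]
  V a = (-1, -4, 2, -1)
Solving gives a = (-4, 3, -1, -2).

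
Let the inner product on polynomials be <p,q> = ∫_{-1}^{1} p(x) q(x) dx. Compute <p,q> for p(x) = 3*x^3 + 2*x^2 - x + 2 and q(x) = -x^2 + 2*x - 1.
<p,q> = -32/5

Expand the product: p(x)·q(x) = -3*x^5 + 4*x^4 + 2*x^3 - 6*x^2 + 5*x - 2.
∫_{-1}^{1} of each monomial x^k gives [2/(k+1) if k even, 0 if k odd]. Integrating term-by-term (or equivalently evaluating the antiderivative F(x) = -x^6/2 + 4*x^5/5 + x^4/2 - 2*x^3 + 5*x^2/2 - 2*x at the endpoints):
  F(1) − F(−1) = -7/10 − (57/10) = -32/5.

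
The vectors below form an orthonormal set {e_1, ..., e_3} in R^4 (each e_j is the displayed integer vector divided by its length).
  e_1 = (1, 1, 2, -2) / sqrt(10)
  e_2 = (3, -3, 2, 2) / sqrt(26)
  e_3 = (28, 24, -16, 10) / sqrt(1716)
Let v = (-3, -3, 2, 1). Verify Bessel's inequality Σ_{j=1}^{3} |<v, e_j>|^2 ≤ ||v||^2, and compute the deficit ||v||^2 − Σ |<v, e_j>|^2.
Σ |<v, e_j>|^2 = 3539/165; ||v||^2 = 23; deficit = 256/165

Write each e_j = u_j / sqrt(<u_j, u_j>) where u_j is the displayed integer vector. Then <v, e_j> = <v, u_j> / sqrt(<u_j, u_j>), so |<v, e_j>|^2 = <v, u_j>^2 / <u_j, u_j>.
Coefficients: <v, e_1> = -4/sqrt(10), <v, e_2> = 6/sqrt(26), <v, e_3> = -178/sqrt(1716).
Square and sum: Σ |<v, e_j>|^2 = 3539/165.
Compute ||v||^2 = v·v = 23.
Deficit = 23 − 3539/165 = 256/165 ≥ 0, confirming Bessel's inequality. (The deficit equals ||v − Σ <v,e_j> e_j||^2, the squared distance from v to span{e_j}.)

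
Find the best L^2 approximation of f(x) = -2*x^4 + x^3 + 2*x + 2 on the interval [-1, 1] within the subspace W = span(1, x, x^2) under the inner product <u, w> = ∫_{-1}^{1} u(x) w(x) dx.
g(x) = -12*x^2/7 + 13*x/5 + 76/35

The best approximation g ∈ W is the orthogonal projection of f onto W. Writing g = a_0 + a_1 x + a_2 x^2, the coefficients solve the normal equations G · a = b where
  G_{ij} = <φ_i, φ_j> and b_i = <f, φ_i>, with φ_0 = 1, φ_1 = x, φ_2 = x^2.
G =
  [2, 0, 2/3]
  [0, 2/3, 0]
  [2/3, 0, 2/5],
b = (16/5, 26/15, 16/21).
Solving gives a_0 = 76/35, a_1 = 13/5, a_2 = -12/7, so
  g(x) = -12*x^2/7 + 13*x/5 + 76/35.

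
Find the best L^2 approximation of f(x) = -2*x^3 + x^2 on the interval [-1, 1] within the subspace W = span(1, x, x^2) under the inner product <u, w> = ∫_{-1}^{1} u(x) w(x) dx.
g(x) = x^2 - 6*x/5

The best approximation g ∈ W is the orthogonal projection of f onto W. Writing g = a_0 + a_1 x + a_2 x^2, the coefficients solve the normal equations G · a = b where
  G_{ij} = <φ_i, φ_j> and b_i = <f, φ_i>, with φ_0 = 1, φ_1 = x, φ_2 = x^2.
G =
  [2, 0, 2/3]
  [0, 2/3, 0]
  [2/3, 0, 2/5],
b = (2/3, -4/5, 2/5).
Solving gives a_0 = 0, a_1 = -6/5, a_2 = 1, so
  g(x) = x^2 - 6*x/5.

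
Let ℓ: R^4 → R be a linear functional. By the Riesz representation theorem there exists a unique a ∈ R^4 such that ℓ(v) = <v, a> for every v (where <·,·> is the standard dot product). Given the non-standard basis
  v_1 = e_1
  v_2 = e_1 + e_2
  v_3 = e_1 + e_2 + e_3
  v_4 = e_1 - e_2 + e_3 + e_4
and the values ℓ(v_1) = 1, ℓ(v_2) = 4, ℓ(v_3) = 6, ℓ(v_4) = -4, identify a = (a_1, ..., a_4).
a = (1, 3, 2, -4)

Write a = (a_1, ..., a_4) in the standard basis. For each basis vector v_i, ℓ(v_i) = <v_i, a> is a linear equation in the a_j's. Collect the n equations into a matrix system V a = ℓ, where row i of V is v_i (expressed in the standard basis). Since V is invertible (lower-triangular with 1s on the diagonal, up to permutation), solve by back-substitution:
  V =
[[1, 0, 0, 0],
 [1, 1, 0, 0],
 [1, 1, 1, 0],
 [1, -1, 1, 1]]
  V a = (1, 4, 6, -4)
Solving gives a = (1, 3, 2, -4).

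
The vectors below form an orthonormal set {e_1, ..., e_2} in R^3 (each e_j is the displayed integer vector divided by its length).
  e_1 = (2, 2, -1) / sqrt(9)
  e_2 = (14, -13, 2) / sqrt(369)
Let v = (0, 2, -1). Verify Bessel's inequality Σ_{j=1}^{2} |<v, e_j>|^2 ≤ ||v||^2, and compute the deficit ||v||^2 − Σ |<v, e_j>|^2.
Σ |<v, e_j>|^2 = 201/41; ||v||^2 = 5; deficit = 4/41

Write each e_j = u_j / sqrt(<u_j, u_j>) where u_j is the displayed integer vector. Then <v, e_j> = <v, u_j> / sqrt(<u_j, u_j>), so |<v, e_j>|^2 = <v, u_j>^2 / <u_j, u_j>.
Coefficients: <v, e_1> = 5/sqrt(9), <v, e_2> = -28/sqrt(369).
Square and sum: Σ |<v, e_j>|^2 = 201/41.
Compute ||v||^2 = v·v = 5.
Deficit = 5 − 201/41 = 4/41 ≥ 0, confirming Bessel's inequality. (The deficit equals ||v − Σ <v,e_j> e_j||^2, the squared distance from v to span{e_j}.)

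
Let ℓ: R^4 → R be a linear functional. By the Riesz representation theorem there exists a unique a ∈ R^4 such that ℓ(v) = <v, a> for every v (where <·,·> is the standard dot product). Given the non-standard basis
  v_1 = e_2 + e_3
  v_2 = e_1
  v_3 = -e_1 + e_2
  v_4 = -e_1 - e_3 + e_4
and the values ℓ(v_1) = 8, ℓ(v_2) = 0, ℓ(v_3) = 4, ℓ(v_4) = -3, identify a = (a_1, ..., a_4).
a = (0, 4, 4, 1)

Write a = (a_1, ..., a_4) in the standard basis. For each basis vector v_i, ℓ(v_i) = <v_i, a> is a linear equation in the a_j's. Collect the n equations into a matrix system V a = ℓ, where row i of V is v_i (expressed in the standard basis). Since V is invertible (lower-triangular with 1s on the diagonal, up to permutation), solve by back-substitution:
  V =
[[0, 1, 1, 0],
 [1, 0, 0, 0],
 [-1, 1, 0, 0],
 [-1, 0, -1, 1]]
  V a = (8, 0, 4, -3)
Solving gives a = (0, 4, 4, 1).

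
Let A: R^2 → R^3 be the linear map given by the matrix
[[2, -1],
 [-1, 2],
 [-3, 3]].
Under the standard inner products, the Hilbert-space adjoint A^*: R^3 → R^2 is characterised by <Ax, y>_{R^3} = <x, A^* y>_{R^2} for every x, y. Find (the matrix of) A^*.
A^* = A^T =
[[2, -1, -3],
 [-1, 2, 3]]

For real matrices with standard dot products, the defining identity <Ax, y> = <x, A^* y> gives (Ax)^T y = x^T (A^*) y, i.e. x^T A^T y = x^T (A^*) y. Since this holds for all x, y, we must have A^* = A^T. Therefore
A^* =
[[2, -1, -3],
 [-1, 2, 3]].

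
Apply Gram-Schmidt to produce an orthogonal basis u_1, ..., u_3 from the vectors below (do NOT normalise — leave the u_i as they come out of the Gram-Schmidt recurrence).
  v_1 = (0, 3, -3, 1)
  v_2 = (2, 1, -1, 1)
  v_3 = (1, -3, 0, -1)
Orthogonal basis:
  u_1 = (0, 3, -3, 1)
  u_2 = (2, -2/19, 2/19, 12/19)
  u_3 = (5/21, -29/21, -34/21, -5/7)

Apply the Gram-Schmidt recurrence
  u_1 = v_1
  u_i = v_i − Σ_{j<i} ((v_i · u_j) / (u_j · u_j)) · u_j.

Step by step this gives:
  u_1 = (0, 3, -3, 1)
  u_2 = (2, -2/19, 2/19, 12/19)
  u_3 = (5/21, -29/21, -34/21, -5/7)

Orthogonality check:
  u_2 · u_1 = 0 (should be 0)
  u_3 · u_1 = 0 (should be 0)
  u_3 · u_2 = 0 (should be 0)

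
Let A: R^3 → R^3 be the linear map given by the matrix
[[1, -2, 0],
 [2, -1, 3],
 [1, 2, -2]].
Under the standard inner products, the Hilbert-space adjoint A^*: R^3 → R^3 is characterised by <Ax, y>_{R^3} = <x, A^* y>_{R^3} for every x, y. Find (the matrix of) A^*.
A^* = A^T =
[[1, 2, 1],
 [-2, -1, 2],
 [0, 3, -2]]

For real matrices with standard dot products, the defining identity <Ax, y> = <x, A^* y> gives (Ax)^T y = x^T (A^*) y, i.e. x^T A^T y = x^T (A^*) y. Since this holds for all x, y, we must have A^* = A^T. Therefore
A^* =
[[1, 2, 1],
 [-2, -1, 2],
 [0, 3, -2]].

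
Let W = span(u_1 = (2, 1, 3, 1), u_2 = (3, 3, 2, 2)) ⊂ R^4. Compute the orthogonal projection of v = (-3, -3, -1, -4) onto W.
proj_W(v) = (-324/101, -384/101, -116/101, -236/101)

Set up U = [u_1 | ... | u_2] ∈ R^(4×2). The projector onto W = col(U) is P = U (U^T U)^(-1) U^T.
Compute U^T U =
  [15, 17]
  [17, 26],
and U^T v = (-16, -28).
Solve U^T U · c = U^T v for the coefficients: c = (60/101, -148/101). The projection is proj_W(v) = U c.
Check: (v - proj_W(v)) · u_1 = 0  (should be 0).
Check: (v - proj_W(v)) · u_2 = 0  (should be 0).
Result: proj_W(v) = (-324/101, -384/101, -116/101, -236/101).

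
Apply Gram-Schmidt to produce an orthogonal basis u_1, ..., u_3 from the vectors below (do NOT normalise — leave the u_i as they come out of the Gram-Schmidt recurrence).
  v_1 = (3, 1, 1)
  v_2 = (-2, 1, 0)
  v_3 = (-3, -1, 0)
Orthogonal basis:
  u_1 = (3, 1, 1)
  u_2 = (-7/11, 16/11, 5/11)
  u_3 = (-1/6, -1/3, 5/6)

Apply the Gram-Schmidt recurrence
  u_1 = v_1
  u_i = v_i − Σ_{j<i} ((v_i · u_j) / (u_j · u_j)) · u_j.

Step by step this gives:
  u_1 = (3, 1, 1)
  u_2 = (-7/11, 16/11, 5/11)
  u_3 = (-1/6, -1/3, 5/6)

Orthogonality check:
  u_2 · u_1 = 0 (should be 0)
  u_3 · u_1 = 0 (should be 0)
  u_3 · u_2 = 0 (should be 0)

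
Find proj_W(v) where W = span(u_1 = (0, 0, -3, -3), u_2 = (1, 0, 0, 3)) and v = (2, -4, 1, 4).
proj_W(v) = (13/11, 0, 8/11, 47/11)

Set up U = [u_1 | ... | u_2] ∈ R^(4×2). The projector onto W = col(U) is P = U (U^T U)^(-1) U^T.
Compute U^T U =
  [18, -9]
  [-9, 10],
and U^T v = (-15, 14).
Solve U^T U · c = U^T v for the coefficients: c = (-8/33, 13/11). The projection is proj_W(v) = U c.
Check: (v - proj_W(v)) · u_1 = 0  (should be 0).
Check: (v - proj_W(v)) · u_2 = 0  (should be 0).
Result: proj_W(v) = (13/11, 0, 8/11, 47/11).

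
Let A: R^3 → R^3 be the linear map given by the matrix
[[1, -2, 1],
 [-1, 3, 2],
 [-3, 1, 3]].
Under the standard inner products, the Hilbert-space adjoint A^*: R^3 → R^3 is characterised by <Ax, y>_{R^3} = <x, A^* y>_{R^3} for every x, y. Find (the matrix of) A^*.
A^* = A^T =
[[1, -1, -3],
 [-2, 3, 1],
 [1, 2, 3]]

For real matrices with standard dot products, the defining identity <Ax, y> = <x, A^* y> gives (Ax)^T y = x^T (A^*) y, i.e. x^T A^T y = x^T (A^*) y. Since this holds for all x, y, we must have A^* = A^T. Therefore
A^* =
[[1, -1, -3],
 [-2, 3, 1],
 [1, 2, 3]].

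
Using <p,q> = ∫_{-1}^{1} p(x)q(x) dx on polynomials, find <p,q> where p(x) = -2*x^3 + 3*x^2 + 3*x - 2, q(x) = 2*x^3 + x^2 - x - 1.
<p,q> = 202/105

Expand the product: p(x)·q(x) = -4*x^6 + 4*x^5 + 11*x^4 - 2*x^3 - 8*x^2 - x + 2.
∫_{-1}^{1} of each monomial x^k gives [2/(k+1) if k even, 0 if k odd]. Integrating term-by-term (or equivalently evaluating the antiderivative F(x) = -4*x^7/7 + 2*x^6/3 + 11*x^5/5 - x^4/2 - 8*x^3/3 - x^2/2 + 2*x at the endpoints):
  F(1) − F(−1) = 22/35 − (-136/105) = 202/105.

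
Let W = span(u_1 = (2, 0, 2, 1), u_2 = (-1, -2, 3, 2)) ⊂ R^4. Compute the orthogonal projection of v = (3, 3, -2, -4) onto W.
proj_W(v) = (19/6, 65/21, -127/42, -16/7)

Set up U = [u_1 | ... | u_2] ∈ R^(4×2). The projector onto W = col(U) is P = U (U^T U)^(-1) U^T.
Compute U^T U =
  [9, 6]
  [6, 18],
and U^T v = (-2, -23).
Solve U^T U · c = U^T v for the coefficients: c = (17/21, -65/42). The projection is proj_W(v) = U c.
Check: (v - proj_W(v)) · u_1 = 0  (should be 0).
Check: (v - proj_W(v)) · u_2 = 0  (should be 0).
Result: proj_W(v) = (19/6, 65/21, -127/42, -16/7).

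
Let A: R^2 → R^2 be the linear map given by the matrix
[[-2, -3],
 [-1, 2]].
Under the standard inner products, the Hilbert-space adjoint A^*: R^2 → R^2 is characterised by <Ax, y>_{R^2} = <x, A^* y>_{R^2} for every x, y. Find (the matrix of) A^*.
A^* = A^T =
[[-2, -1],
 [-3, 2]]

For real matrices with standard dot products, the defining identity <Ax, y> = <x, A^* y> gives (Ax)^T y = x^T (A^*) y, i.e. x^T A^T y = x^T (A^*) y. Since this holds for all x, y, we must have A^* = A^T. Therefore
A^* =
[[-2, -1],
 [-3, 2]].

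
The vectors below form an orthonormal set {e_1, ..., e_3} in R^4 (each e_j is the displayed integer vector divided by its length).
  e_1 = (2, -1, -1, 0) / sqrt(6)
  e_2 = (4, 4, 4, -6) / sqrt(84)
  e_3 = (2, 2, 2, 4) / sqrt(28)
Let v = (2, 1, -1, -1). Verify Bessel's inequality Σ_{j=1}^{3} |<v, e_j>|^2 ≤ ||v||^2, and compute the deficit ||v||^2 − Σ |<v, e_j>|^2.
Σ |<v, e_j>|^2 = 5; ||v||^2 = 7; deficit = 2

Write each e_j = u_j / sqrt(<u_j, u_j>) where u_j is the displayed integer vector. Then <v, e_j> = <v, u_j> / sqrt(<u_j, u_j>), so |<v, e_j>|^2 = <v, u_j>^2 / <u_j, u_j>.
Coefficients: <v, e_1> = 4/sqrt(6), <v, e_2> = 14/sqrt(84), <v, e_3> = 0/sqrt(28).
Square and sum: Σ |<v, e_j>|^2 = 5.
Compute ||v||^2 = v·v = 7.
Deficit = 7 − 5 = 2 ≥ 0, confirming Bessel's inequality. (The deficit equals ||v − Σ <v,e_j> e_j||^2, the squared distance from v to span{e_j}.)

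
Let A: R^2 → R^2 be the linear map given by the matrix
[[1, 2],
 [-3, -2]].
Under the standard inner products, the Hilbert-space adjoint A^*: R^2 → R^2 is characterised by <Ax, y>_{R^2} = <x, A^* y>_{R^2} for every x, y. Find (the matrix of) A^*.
A^* = A^T =
[[1, -3],
 [2, -2]]

For real matrices with standard dot products, the defining identity <Ax, y> = <x, A^* y> gives (Ax)^T y = x^T (A^*) y, i.e. x^T A^T y = x^T (A^*) y. Since this holds for all x, y, we must have A^* = A^T. Therefore
A^* =
[[1, -3],
 [2, -2]].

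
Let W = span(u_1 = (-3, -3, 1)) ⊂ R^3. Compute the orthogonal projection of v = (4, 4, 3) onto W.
proj_W(v) = (63/19, 63/19, -21/19)

Set up U = [u_1 | ... | u_1] ∈ R^(3×1). The projector onto W = col(U) is P = U (U^T U)^(-1) U^T.
Compute U^T U =
  [19],
and U^T v = (-21).
Solve U^T U · c = U^T v for the coefficients: c = (-21/19). The projection is proj_W(v) = U c.
Check: (v - proj_W(v)) · u_1 = 0  (should be 0).
Result: proj_W(v) = (63/19, 63/19, -21/19).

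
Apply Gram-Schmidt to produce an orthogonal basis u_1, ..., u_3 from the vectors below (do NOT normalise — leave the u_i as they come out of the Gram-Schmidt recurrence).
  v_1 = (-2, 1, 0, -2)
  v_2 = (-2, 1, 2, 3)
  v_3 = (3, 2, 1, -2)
Orthogonal basis:
  u_1 = (-2, 1, 0, -2)
  u_2 = (-20/9, 10/9, 2, 25/9)
  u_3 = (323/161, 402/161, 305/161, -122/161)

Apply the Gram-Schmidt recurrence
  u_1 = v_1
  u_i = v_i − Σ_{j<i} ((v_i · u_j) / (u_j · u_j)) · u_j.

Step by step this gives:
  u_1 = (-2, 1, 0, -2)
  u_2 = (-20/9, 10/9, 2, 25/9)
  u_3 = (323/161, 402/161, 305/161, -122/161)

Orthogonality check:
  u_2 · u_1 = 0 (should be 0)
  u_3 · u_1 = 0 (should be 0)
  u_3 · u_2 = 0 (should be 0)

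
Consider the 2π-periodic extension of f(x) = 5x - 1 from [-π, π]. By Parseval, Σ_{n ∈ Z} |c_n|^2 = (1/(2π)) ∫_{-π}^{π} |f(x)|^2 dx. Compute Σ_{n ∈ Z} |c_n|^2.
Σ |c_n|^2 = 25π^2/3 + 1

Expand and integrate term by term over [-π, π]:
  ∫ (5x)^2 dx = 25·(2π^3/3); ∫ 2·5·(-1)·x dx = 0 (odd integrand); ∫ (-1)^2 dx = 1·2π.
So (1/(2π)) ∫_{-π}^{π} (5x - 1)^2 dx = 25π^2/3 + 1 = 25π^2/3 + 1.
Parseval ⇒ Σ |c_n|^2 = 25π^2/3 + 1.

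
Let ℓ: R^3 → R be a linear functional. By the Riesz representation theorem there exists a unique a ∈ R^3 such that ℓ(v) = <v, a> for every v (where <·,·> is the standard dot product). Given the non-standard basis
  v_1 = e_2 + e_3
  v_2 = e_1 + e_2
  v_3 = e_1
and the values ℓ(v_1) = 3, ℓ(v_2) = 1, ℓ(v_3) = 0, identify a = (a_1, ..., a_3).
a = (0, 1, 2)

Write a = (a_1, ..., a_3) in the standard basis. For each basis vector v_i, ℓ(v_i) = <v_i, a> is a linear equation in the a_j's. Collect the n equations into a matrix system V a = ℓ, where row i of V is v_i (expressed in the standard basis). Since V is invertible (lower-triangular with 1s on the diagonal, up to permutation), solve by back-substitution:
  V =
[[0, 1, 1],
 [1, 1, 0],
 [1, 0, 0]]
  V a = (3, 1, 0)
Solving gives a = (0, 1, 2).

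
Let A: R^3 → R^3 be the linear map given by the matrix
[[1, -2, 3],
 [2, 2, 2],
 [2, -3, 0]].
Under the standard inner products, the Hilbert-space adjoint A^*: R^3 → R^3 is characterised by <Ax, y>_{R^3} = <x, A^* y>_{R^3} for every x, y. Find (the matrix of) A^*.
A^* = A^T =
[[1, 2, 2],
 [-2, 2, -3],
 [3, 2, 0]]

For real matrices with standard dot products, the defining identity <Ax, y> = <x, A^* y> gives (Ax)^T y = x^T (A^*) y, i.e. x^T A^T y = x^T (A^*) y. Since this holds for all x, y, we must have A^* = A^T. Therefore
A^* =
[[1, 2, 2],
 [-2, 2, -3],
 [3, 2, 0]].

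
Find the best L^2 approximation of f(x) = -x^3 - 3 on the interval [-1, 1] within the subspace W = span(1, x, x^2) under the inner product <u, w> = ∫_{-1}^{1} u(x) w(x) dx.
g(x) = -3*x/5 - 3

The best approximation g ∈ W is the orthogonal projection of f onto W. Writing g = a_0 + a_1 x + a_2 x^2, the coefficients solve the normal equations G · a = b where
  G_{ij} = <φ_i, φ_j> and b_i = <f, φ_i>, with φ_0 = 1, φ_1 = x, φ_2 = x^2.
G =
  [2, 0, 2/3]
  [0, 2/3, 0]
  [2/3, 0, 2/5],
b = (-6, -2/5, -2).
Solving gives a_0 = -3, a_1 = -3/5, a_2 = 0, so
  g(x) = -3*x/5 - 3.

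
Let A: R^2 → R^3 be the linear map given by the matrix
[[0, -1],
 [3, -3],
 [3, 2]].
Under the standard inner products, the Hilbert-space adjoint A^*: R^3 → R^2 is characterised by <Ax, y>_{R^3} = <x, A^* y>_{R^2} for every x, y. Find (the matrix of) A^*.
A^* = A^T =
[[0, 3, 3],
 [-1, -3, 2]]

For real matrices with standard dot products, the defining identity <Ax, y> = <x, A^* y> gives (Ax)^T y = x^T (A^*) y, i.e. x^T A^T y = x^T (A^*) y. Since this holds for all x, y, we must have A^* = A^T. Therefore
A^* =
[[0, 3, 3],
 [-1, -3, 2]].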